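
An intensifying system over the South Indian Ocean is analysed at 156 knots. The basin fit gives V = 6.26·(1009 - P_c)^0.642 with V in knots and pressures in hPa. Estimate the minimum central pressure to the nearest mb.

859 mb

ΔP = (V / 6.26)^(1/0.642) = (156/6.26)^1.558.
156/6.26 = 24.920; 24.920^1.558 ≈ 149.73 mb.
P_c = 1009 − 149.73 = 859.27 ≈ 859 mb.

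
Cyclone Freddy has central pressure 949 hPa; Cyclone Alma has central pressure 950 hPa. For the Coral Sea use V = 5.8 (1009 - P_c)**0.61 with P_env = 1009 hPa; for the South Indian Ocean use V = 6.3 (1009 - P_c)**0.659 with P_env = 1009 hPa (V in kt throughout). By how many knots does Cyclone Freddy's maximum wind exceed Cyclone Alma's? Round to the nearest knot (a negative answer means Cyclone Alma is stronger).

-22 kt

Cyclone Freddy: ΔP = 60; V ≈ 5.8 × 60^0.61 ≈ 70.49 kt.
Cyclone Alma: ΔP = 59; V ≈ 6.3 × 59^0.659 ≈ 92.54 kt.
Difference ≈ 70.49 − 92.54 = -22.05 → -22 kt.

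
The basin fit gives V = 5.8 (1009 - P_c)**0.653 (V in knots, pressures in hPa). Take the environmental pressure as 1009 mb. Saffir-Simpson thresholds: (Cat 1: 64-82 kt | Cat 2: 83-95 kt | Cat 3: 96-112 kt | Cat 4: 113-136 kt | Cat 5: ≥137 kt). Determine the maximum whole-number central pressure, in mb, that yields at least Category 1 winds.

969 mb

Category 1 begins at V = 64 kt.
Required ΔP = (64/5.8)^(1/0.653) = 11.034^1.531 ≈ 39.52 mb.
P_c ≤ 1009 − 39.52 = 969.48, so the highest integer P_c is 969 mb.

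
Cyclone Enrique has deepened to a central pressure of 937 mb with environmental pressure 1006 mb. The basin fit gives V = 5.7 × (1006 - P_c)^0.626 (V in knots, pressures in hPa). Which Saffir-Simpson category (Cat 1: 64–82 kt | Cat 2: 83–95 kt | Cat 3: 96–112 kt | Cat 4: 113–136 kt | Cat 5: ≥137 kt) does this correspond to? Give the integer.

1

ΔP = 1006 − 937 = 69 mb.
V ≈ 5.7 × 69^0.626 = 5.7 × 14.16 ≈ 81 kt.
81 kt falls in the Category 1 band.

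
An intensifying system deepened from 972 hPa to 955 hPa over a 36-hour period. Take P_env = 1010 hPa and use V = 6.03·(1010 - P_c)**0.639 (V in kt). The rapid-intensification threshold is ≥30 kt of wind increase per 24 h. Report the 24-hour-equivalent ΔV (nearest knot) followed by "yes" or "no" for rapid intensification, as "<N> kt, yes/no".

V₁: ΔP = 38, V ≈ 6.03 × 38^0.639 ≈ 61.63 kt.
V₂: ΔP = 55, V ≈ 6.03 × 55^0.639 ≈ 78.06 kt.
ΔV over 36 h = 16.43 kt → 24 h equivalent = 16.43 × 24/36 ≈ 10.95 kt.
11 kt < 30 kt ⇒ not rapid intensification.

11 kt, no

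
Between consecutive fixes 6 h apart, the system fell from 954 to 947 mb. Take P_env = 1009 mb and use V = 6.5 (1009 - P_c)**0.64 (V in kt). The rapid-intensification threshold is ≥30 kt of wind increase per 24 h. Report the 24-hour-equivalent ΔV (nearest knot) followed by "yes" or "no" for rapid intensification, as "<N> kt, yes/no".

27 kt, no

V₁: ΔP = 55, V ≈ 6.5 × 55^0.64 ≈ 84.48 kt.
V₂: ΔP = 62, V ≈ 6.5 × 62^0.64 ≈ 91.21 kt.
ΔV over 6 h = 6.73 kt → 24 h equivalent = 6.73 × 24/6 ≈ 26.92 kt.
27 kt < 30 kt ⇒ not rapid intensification.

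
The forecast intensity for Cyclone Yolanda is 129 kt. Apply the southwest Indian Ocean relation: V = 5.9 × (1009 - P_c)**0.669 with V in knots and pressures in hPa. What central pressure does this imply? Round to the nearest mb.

908 mb

ΔP = (V / 5.9)^(1/0.669) = (129/5.9)^1.495.
129/5.9 = 21.864; 21.864^1.495 ≈ 100.60 mb.
P_c = 1009 − 100.60 = 908.40 ≈ 908 mb.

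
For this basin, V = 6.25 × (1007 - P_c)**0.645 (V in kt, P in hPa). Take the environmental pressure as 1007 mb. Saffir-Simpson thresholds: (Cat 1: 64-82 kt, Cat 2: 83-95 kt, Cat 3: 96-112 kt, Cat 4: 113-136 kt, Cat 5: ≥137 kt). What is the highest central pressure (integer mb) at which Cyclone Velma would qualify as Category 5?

887 mb

Category 5 begins at V = 137 kt.
Required ΔP = (137/6.25)^(1/0.645) = 21.920^1.550 ≈ 119.90 mb.
P_c ≤ 1007 − 119.90 = 887.10, so the highest integer P_c is 887 mb.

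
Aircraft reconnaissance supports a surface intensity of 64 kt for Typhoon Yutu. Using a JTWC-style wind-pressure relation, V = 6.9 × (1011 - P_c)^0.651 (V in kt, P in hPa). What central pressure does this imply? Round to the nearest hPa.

980 hPa

ΔP = (V / 6.9)^(1/0.651) = (64/6.9)^1.536.
64/6.9 = 9.275; 9.275^1.536 ≈ 30.61 hPa.
P_c = 1011 − 30.61 = 980.39 ≈ 980 hPa.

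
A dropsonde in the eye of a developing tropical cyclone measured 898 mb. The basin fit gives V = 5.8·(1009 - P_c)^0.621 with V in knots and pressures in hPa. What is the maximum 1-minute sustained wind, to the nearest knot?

ΔP = 1009 − 898 = 111 mb.
111^0.621 ≈ 18.627.
V ≈ 5.8 × 18.627 ≈ 108.0 kt.

108 kt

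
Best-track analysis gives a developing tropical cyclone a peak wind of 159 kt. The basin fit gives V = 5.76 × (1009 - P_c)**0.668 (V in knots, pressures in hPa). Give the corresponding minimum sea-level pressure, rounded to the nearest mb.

ΔP = (V / 5.76)^(1/0.668) = (159/5.76)^1.497.
159/5.76 = 27.604; 27.604^1.497 ≈ 143.60 mb.
P_c = 1009 − 143.60 = 865.40 ≈ 865 mb.

865 mb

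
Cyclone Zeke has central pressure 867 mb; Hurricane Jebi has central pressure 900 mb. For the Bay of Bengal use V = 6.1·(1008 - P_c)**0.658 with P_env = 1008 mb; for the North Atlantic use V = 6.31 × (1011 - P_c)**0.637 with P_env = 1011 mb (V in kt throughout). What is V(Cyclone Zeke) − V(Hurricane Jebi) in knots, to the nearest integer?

Cyclone Zeke: ΔP = 141; V ≈ 6.1 × 141^0.658 ≈ 158.31 kt.
Hurricane Jebi: ΔP = 111; V ≈ 6.31 × 111^0.637 ≈ 126.74 kt.
Difference ≈ 158.31 − 126.74 = 31.57 → 32 kt.

32 kt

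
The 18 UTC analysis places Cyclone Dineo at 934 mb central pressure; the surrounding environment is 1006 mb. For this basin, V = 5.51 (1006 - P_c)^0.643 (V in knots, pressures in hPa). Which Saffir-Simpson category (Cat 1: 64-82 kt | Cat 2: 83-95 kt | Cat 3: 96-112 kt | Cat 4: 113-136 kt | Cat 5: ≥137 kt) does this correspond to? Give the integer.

2

ΔP = 1006 − 934 = 72 mb.
V ≈ 5.51 × 72^0.643 = 5.51 × 15.64 ≈ 86 kt.
86 kt falls in the Category 2 band.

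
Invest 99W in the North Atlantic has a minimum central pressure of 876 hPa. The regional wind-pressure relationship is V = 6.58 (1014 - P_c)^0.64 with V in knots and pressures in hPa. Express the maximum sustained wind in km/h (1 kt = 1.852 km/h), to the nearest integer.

285 km/h

ΔP = 1014 − 876 = 138 hPa.
V ≈ 6.58 × 138^0.64 = 6.58 × 23.417 ≈ 154.081 kt.
154.081 × 1.852 ≈ 285.36 km/h → 285 km/h.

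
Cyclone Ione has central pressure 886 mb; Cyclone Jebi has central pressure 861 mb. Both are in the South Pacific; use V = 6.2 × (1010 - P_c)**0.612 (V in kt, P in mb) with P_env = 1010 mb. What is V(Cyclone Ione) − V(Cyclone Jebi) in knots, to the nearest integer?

-14 kt

Cyclone Ione: ΔP = 124; V ≈ 6.2 × 124^0.612 ≈ 118.46 kt.
Cyclone Jebi: ΔP = 149; V ≈ 6.2 × 149^0.612 ≈ 132.55 kt.
Difference ≈ 118.46 − 132.55 = -14.09 → -14 kt.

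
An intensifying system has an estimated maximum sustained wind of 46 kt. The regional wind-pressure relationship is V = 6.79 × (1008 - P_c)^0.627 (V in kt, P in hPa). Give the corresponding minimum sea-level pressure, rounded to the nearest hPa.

987 hPa

ΔP = (V / 6.79)^(1/0.627) = (46/6.79)^1.595.
46/6.79 = 6.775; 6.775^1.595 ≈ 21.14 hPa.
P_c = 1008 − 21.14 = 986.86 ≈ 987 hPa.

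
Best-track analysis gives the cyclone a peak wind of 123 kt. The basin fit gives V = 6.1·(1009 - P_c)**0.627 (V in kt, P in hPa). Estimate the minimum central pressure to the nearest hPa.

ΔP = (V / 6.1)^(1/0.627) = (123/6.1)^1.595.
123/6.1 = 20.164; 20.164^1.595 ≈ 120.41 hPa.
P_c = 1009 − 120.41 = 888.59 ≈ 889 hPa.

889 hPa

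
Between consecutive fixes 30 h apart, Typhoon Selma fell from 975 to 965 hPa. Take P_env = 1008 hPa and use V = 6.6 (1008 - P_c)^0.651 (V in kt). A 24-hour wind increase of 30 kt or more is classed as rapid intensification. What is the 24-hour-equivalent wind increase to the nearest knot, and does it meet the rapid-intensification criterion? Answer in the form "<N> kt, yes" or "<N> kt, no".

10 kt, no

V₁: ΔP = 33, V ≈ 6.6 × 33^0.651 ≈ 64.28 kt.
V₂: ΔP = 43, V ≈ 6.6 × 43^0.651 ≈ 76.37 kt.
ΔV over 30 h = 12.09 kt → 24 h equivalent = 12.09 × 24/30 ≈ 9.67 kt.
10 kt < 30 kt ⇒ not rapid intensification.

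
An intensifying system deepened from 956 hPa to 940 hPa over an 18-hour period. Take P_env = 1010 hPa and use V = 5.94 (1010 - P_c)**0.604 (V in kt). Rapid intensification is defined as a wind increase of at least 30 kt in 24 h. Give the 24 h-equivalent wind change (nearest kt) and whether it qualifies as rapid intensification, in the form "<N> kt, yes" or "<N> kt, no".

V₁: ΔP = 54, V ≈ 5.94 × 54^0.604 ≈ 66.09 kt.
V₂: ΔP = 70, V ≈ 5.94 × 70^0.604 ≈ 77.31 kt.
ΔV over 18 h = 11.22 kt → 24 h equivalent = 11.22 × 24/18 ≈ 14.96 kt.
15 kt < 30 kt ⇒ not rapid intensification.

15 kt, no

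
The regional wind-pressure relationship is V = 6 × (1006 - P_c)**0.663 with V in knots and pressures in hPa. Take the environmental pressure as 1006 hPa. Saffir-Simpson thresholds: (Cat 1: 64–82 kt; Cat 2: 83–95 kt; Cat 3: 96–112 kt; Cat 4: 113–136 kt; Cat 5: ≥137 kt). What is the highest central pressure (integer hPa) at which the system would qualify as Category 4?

922 hPa

Category 4 begins at V = 113 kt.
Required ΔP = (113/6)^(1/0.663) = 18.833^1.508 ≈ 83.75 hPa.
P_c ≤ 1006 − 83.75 = 922.25, so the highest integer P_c is 922 hPa.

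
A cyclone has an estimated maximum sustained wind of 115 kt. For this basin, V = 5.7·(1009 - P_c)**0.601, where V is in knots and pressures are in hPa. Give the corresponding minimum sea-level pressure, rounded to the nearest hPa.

ΔP = (V / 5.7)^(1/0.601) = (115/5.7)^1.664.
115/5.7 = 20.175; 20.175^1.664 ≈ 148.28 hPa.
P_c = 1009 − 148.28 = 860.72 ≈ 861 hPa.

861 hPa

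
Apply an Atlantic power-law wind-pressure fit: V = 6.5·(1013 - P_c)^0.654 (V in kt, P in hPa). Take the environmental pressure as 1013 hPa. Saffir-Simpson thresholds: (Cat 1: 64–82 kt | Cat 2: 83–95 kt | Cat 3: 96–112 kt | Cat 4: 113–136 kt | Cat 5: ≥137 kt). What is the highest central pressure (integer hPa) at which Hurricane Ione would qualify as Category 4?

934 hPa

Category 4 begins at V = 113 kt.
Required ΔP = (113/6.5)^(1/0.654) = 17.385^1.529 ≈ 78.75 hPa.
P_c ≤ 1013 − 78.75 = 934.25, so the highest integer P_c is 934 hPa.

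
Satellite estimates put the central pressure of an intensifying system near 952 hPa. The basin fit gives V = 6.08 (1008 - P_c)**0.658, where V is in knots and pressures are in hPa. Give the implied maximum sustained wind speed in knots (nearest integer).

86 kt

ΔP = 1008 − 952 = 56 hPa.
56^0.658 ≈ 14.135.
V ≈ 6.08 × 14.135 ≈ 85.9 kt.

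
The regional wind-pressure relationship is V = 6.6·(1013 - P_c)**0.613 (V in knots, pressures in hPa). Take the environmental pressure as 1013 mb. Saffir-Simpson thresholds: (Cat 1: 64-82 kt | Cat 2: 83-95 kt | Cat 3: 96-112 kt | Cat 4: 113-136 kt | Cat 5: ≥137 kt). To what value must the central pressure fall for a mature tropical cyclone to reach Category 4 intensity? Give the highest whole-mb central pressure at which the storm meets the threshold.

Category 4 begins at V = 113 kt.
Required ΔP = (113/6.6)^(1/0.613) = 17.121^1.631 ≈ 102.87 mb.
P_c ≤ 1013 − 102.87 = 910.13, so the highest integer P_c is 910 mb.

910 mb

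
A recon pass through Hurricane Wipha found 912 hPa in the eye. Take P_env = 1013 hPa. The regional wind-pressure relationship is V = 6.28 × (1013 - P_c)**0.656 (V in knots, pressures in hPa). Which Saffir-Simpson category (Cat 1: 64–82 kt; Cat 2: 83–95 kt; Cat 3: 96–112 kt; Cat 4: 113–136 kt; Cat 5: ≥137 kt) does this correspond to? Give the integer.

4

ΔP = 1013 − 912 = 101 hPa.
V ≈ 6.28 × 101^0.656 = 6.28 × 20.65 ≈ 130 kt.
130 kt falls in the Category 4 band.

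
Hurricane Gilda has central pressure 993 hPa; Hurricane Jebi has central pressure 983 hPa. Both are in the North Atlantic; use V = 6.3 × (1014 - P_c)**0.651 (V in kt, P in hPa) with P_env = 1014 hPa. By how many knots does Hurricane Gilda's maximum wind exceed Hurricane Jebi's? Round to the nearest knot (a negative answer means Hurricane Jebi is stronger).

Hurricane Gilda: ΔP = 21; V ≈ 6.3 × 21^0.651 ≈ 45.72 kt.
Hurricane Jebi: ΔP = 31; V ≈ 6.3 × 31^0.651 ≈ 58.91 kt.
Difference ≈ 45.72 − 58.91 = -13.19 → -13 kt.

-13 kt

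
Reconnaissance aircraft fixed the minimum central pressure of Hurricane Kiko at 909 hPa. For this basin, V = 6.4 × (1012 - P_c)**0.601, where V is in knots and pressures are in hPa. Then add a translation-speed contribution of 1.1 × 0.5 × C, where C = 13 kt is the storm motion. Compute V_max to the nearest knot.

111 kt

ΔP = 1012 − 909 = 103 hPa.
103^0.601 ≈ 16.207.
V ≈ 6.4 × 16.207 ≈ 103.7 kt.
Translation term: 1.1 × 0.5 × 13 = 7.15 kt.
Corrected V ≈ 110.85 kt → 111 kt.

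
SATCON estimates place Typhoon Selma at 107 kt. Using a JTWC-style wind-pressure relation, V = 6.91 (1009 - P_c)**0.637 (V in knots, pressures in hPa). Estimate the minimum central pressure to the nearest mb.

ΔP = (V / 6.91)^(1/0.637) = (107/6.91)^1.570.
107/6.91 = 15.485; 15.485^1.570 ≈ 73.79 mb.
P_c = 1009 − 73.79 = 935.21 ≈ 935 mb.

935 mb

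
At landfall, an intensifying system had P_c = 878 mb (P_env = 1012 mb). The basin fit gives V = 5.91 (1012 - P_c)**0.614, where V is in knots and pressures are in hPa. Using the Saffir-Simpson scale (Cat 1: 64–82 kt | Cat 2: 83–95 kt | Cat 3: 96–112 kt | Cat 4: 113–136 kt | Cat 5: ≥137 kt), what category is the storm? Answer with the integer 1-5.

4

ΔP = 1012 − 878 = 134 mb.
V ≈ 5.91 × 134^0.614 = 5.91 × 20.23 ≈ 120 kt.
120 kt falls in the Category 4 band.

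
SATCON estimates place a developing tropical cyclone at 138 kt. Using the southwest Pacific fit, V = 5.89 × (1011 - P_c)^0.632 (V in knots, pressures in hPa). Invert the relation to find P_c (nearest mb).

864 mb

ΔP = (V / 5.89)^(1/0.632) = (138/5.89)^1.582.
138/5.89 = 23.430; 23.430^1.582 ≈ 147.01 mb.
P_c = 1011 − 147.01 = 863.99 ≈ 864 mb.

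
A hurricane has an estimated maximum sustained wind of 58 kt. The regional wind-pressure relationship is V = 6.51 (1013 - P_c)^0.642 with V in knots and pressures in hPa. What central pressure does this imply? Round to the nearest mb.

ΔP = (V / 6.51)^(1/0.642) = (58/6.51)^1.558.
58/6.51 = 8.909; 8.909^1.558 ≈ 30.17 mb.
P_c = 1013 − 30.17 = 982.83 ≈ 983 mb.

983 mb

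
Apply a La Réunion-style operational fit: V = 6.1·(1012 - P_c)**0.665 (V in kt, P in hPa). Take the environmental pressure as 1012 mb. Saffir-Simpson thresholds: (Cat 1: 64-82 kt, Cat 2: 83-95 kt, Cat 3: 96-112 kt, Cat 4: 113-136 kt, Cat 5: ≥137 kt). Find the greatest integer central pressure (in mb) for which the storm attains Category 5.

904 mb

Category 5 begins at V = 137 kt.
Required ΔP = (137/6.1)^(1/0.665) = 22.459^1.504 ≈ 107.69 mb.
P_c ≤ 1012 − 107.69 = 904.31, so the highest integer P_c is 904 mb.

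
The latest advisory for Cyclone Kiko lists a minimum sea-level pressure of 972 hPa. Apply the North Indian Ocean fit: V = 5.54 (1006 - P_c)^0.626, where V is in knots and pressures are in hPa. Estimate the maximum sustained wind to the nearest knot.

ΔP = 1006 − 972 = 34 hPa.
34^0.626 ≈ 9.093.
V ≈ 5.54 × 9.093 ≈ 50.4 kt.

50 kt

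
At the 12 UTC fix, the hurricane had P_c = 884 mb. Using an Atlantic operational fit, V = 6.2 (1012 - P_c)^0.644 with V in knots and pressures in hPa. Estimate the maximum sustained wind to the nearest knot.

141 kt

ΔP = 1012 − 884 = 128 mb.
128^0.644 ≈ 22.753.
V ≈ 6.2 × 22.753 ≈ 141.1 kt.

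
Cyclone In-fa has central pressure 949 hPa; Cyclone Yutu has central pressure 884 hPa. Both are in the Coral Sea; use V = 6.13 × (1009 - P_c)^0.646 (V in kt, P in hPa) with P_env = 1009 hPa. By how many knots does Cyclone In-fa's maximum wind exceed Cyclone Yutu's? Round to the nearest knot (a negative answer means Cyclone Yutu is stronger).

Cyclone In-fa: ΔP = 60; V ≈ 6.13 × 60^0.646 ≈ 86.33 kt.
Cyclone Yutu: ΔP = 125; V ≈ 6.13 × 125^0.646 ≈ 138.70 kt.
Difference ≈ 86.33 − 138.70 = -52.37 → -52 kt.

-52 kt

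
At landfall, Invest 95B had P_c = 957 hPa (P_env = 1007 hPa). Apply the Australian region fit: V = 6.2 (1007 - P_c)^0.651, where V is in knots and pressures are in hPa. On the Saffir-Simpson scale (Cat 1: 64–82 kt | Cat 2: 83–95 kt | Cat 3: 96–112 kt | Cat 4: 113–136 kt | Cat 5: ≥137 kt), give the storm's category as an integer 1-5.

ΔP = 1007 − 957 = 50 hPa.
V ≈ 6.2 × 50^0.651 = 6.2 × 12.77 ≈ 79 kt.
79 kt falls in the Category 1 band.

1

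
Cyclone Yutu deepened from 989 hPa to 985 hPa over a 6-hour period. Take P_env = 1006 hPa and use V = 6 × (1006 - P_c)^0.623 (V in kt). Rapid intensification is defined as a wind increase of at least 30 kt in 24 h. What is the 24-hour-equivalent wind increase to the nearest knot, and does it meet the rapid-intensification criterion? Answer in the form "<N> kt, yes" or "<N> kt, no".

V₁: ΔP = 17, V ≈ 6 × 17^0.623 ≈ 35.05 kt.
V₂: ΔP = 21, V ≈ 6 × 21^0.623 ≈ 39.98 kt.
ΔV over 6 h = 4.93 kt → 24 h equivalent = 4.93 × 24/6 ≈ 19.72 kt.
20 kt < 30 kt ⇒ not rapid intensification.

20 kt, no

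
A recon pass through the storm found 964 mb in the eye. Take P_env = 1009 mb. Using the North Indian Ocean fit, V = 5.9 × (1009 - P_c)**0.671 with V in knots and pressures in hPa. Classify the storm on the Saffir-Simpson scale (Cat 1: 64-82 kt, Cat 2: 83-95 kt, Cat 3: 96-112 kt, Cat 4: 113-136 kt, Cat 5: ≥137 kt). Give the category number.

1

ΔP = 1009 − 964 = 45 mb.
V ≈ 5.9 × 45^0.671 = 5.9 × 12.86 ≈ 76 kt.
76 kt falls in the Category 1 band.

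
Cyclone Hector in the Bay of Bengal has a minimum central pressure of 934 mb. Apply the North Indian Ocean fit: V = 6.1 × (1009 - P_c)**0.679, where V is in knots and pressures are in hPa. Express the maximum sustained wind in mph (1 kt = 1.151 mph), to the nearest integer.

ΔP = 1009 − 934 = 75 mb.
V ≈ 6.1 × 75^0.679 = 6.1 × 18.757 ≈ 114.419 kt.
114.419 × 1.151 ≈ 131.70 mph → 132 mph.

132 mph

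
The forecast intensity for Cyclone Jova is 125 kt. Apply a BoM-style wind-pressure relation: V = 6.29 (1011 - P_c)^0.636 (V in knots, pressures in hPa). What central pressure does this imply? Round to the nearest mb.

901 mb

ΔP = (V / 6.29)^(1/0.636) = (125/6.29)^1.572.
125/6.29 = 19.873; 19.873^1.572 ≈ 109.97 mb.
P_c = 1011 − 109.97 = 901.03 ≈ 901 mb.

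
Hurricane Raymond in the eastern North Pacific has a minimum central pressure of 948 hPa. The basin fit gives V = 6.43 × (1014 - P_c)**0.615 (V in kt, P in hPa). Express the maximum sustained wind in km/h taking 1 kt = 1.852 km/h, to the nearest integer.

157 km/h

ΔP = 1014 − 948 = 66 hPa.
V ≈ 6.43 × 66^0.615 = 6.43 × 13.153 ≈ 84.573 kt.
84.573 × 1.852 ≈ 156.63 km/h → 157 km/h.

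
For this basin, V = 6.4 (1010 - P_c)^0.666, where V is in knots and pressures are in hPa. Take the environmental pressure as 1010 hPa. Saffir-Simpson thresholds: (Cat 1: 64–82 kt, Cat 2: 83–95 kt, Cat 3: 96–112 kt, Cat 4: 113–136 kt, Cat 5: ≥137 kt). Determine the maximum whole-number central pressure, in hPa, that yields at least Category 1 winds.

978 hPa

Category 1 begins at V = 64 kt.
Required ΔP = (64/6.4)^(1/0.666) = 10.000^1.502 ≈ 31.73 hPa.
P_c ≤ 1010 − 31.73 = 978.27, so the highest integer P_c is 978 hPa.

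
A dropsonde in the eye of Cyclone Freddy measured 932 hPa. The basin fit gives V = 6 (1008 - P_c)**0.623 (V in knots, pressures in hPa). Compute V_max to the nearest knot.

89 kt

ΔP = 1008 − 932 = 76 hPa.
76^0.623 ≈ 14.851.
V ≈ 6 × 14.851 ≈ 89.1 kt.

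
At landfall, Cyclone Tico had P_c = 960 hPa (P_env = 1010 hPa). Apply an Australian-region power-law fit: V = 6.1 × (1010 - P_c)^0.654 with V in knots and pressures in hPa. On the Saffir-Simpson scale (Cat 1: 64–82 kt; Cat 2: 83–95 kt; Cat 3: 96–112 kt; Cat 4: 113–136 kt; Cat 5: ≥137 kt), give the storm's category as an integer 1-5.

1

ΔP = 1010 − 960 = 50 hPa.
V ≈ 6.1 × 50^0.654 = 6.1 × 12.92 ≈ 79 kt.
79 kt falls in the Category 1 band.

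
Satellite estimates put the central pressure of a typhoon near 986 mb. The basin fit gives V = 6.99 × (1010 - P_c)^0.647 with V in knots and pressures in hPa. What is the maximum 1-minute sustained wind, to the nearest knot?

ΔP = 1010 − 986 = 24 mb.
24^0.647 ≈ 7.816.
V ≈ 6.99 × 7.816 ≈ 54.6 kt.

55 kt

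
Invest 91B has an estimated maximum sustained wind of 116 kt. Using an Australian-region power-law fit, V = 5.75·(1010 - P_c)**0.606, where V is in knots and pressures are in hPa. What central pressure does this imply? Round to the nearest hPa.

ΔP = (V / 5.75)^(1/0.606) = (116/5.75)^1.650.
116/5.75 = 20.174; 20.174^1.650 ≈ 142.27 hPa.
P_c = 1010 − 142.27 = 867.73 ≈ 868 hPa.

868 hPa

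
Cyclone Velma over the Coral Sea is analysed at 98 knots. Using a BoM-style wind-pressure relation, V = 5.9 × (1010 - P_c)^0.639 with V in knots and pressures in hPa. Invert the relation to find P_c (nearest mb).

ΔP = (V / 5.9)^(1/0.639) = (98/5.9)^1.565.
98/5.9 = 16.610; 16.610^1.565 ≈ 81.25 mb.
P_c = 1010 − 81.25 = 928.75 ≈ 929 mb.

929 mb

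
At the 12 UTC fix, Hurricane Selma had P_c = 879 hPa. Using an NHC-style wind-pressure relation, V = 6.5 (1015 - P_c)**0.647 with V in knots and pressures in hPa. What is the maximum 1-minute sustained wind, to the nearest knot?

ΔP = 1015 − 879 = 136 hPa.
136^0.647 ≈ 24.010.
V ≈ 6.5 × 24.010 ≈ 156.1 kt.

156 kt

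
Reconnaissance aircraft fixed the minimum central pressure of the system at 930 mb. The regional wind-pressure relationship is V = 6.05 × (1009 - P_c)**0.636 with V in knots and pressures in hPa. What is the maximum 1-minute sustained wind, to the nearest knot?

97 kt

ΔP = 1009 − 930 = 79 mb.
79^0.636 ≈ 16.102.
V ≈ 6.05 × 16.102 ≈ 97.4 kt.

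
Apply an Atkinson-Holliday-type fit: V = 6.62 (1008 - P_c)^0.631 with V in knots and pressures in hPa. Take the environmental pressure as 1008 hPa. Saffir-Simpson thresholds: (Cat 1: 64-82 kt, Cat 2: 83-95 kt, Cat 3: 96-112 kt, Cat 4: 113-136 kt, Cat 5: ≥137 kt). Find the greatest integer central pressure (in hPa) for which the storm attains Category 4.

Category 4 begins at V = 113 kt.
Required ΔP = (113/6.62)^(1/0.631) = 17.069^1.585 ≈ 89.70 hPa.
P_c ≤ 1008 − 89.70 = 918.30, so the highest integer P_c is 918 hPa.

918 hPa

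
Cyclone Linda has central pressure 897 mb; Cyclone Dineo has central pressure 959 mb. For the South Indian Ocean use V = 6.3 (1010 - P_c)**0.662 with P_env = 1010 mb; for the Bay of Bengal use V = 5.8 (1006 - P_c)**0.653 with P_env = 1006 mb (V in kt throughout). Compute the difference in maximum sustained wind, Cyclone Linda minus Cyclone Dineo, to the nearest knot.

72 kt

Cyclone Linda: ΔP = 113; V ≈ 6.3 × 113^0.662 ≈ 144.04 kt.
Cyclone Dineo: ΔP = 47; V ≈ 5.8 × 47^0.653 ≈ 71.67 kt.
Difference ≈ 144.04 − 71.67 = 72.37 → 72 kt.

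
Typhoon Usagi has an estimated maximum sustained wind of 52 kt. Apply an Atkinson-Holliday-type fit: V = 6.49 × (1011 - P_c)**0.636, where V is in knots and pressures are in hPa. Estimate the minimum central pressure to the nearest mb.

985 mb

ΔP = (V / 6.49)^(1/0.636) = (52/6.49)^1.572.
52/6.49 = 8.012; 8.012^1.572 ≈ 26.36 mb.
P_c = 1011 − 26.36 = 984.64 ≈ 985 mb.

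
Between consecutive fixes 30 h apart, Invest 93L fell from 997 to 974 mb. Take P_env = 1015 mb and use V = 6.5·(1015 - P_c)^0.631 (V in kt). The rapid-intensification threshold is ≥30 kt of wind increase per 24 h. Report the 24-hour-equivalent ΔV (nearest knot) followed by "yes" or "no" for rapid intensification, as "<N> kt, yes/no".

V₁: ΔP = 18, V ≈ 6.5 × 18^0.631 ≈ 40.27 kt.
V₂: ΔP = 41, V ≈ 6.5 × 41^0.631 ≈ 67.70 kt.
ΔV over 30 h = 27.43 kt → 24 h equivalent = 27.43 × 24/30 ≈ 21.94 kt.
22 kt < 30 kt ⇒ not rapid intensification.

22 kt, no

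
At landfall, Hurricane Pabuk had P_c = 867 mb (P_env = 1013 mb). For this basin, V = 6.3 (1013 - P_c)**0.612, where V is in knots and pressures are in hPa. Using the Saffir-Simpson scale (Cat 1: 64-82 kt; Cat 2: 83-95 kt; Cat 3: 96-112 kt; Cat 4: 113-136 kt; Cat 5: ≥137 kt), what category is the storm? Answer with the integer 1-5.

4

ΔP = 1013 − 867 = 146 mb.
V ≈ 6.3 × 146^0.612 = 6.3 × 21.11 ≈ 133 kt.
133 kt falls in the Category 4 band.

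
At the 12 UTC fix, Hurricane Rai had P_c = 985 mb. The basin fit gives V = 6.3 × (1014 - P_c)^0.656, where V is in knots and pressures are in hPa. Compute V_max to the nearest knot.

57 kt

ΔP = 1014 − 985 = 29 mb.
29^0.656 ≈ 9.106.
V ≈ 6.3 × 9.106 ≈ 57.4 kt.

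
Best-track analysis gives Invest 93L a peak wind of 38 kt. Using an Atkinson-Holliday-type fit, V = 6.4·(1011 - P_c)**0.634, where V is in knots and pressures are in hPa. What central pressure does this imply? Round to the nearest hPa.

ΔP = (V / 6.4)^(1/0.634) = (38/6.4)^1.577.
38/6.4 = 5.938; 5.938^1.577 ≈ 16.60 hPa.
P_c = 1011 − 16.60 = 994.40 ≈ 994 hPa.

994 hPa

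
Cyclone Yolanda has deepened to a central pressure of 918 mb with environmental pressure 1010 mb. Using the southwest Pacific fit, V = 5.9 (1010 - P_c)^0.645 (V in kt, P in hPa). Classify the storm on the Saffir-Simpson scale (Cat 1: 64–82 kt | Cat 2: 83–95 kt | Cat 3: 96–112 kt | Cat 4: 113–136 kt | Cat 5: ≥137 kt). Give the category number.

3

ΔP = 1010 − 918 = 92 mb.
V ≈ 5.9 × 92^0.645 = 5.9 × 18.48 ≈ 109 kt.
109 kt falls in the Category 3 band.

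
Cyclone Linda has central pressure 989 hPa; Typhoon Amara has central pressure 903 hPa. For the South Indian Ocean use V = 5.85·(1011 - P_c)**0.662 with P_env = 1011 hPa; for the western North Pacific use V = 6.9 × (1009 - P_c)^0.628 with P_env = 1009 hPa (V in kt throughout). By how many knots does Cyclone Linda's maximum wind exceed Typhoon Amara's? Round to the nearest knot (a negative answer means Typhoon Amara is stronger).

Cyclone Linda: ΔP = 22; V ≈ 5.85 × 22^0.662 ≈ 45.27 kt.
Typhoon Amara: ΔP = 106; V ≈ 6.9 × 106^0.628 ≈ 129.04 kt.
Difference ≈ 45.27 − 129.04 = -83.77 → -84 kt.

-84 kt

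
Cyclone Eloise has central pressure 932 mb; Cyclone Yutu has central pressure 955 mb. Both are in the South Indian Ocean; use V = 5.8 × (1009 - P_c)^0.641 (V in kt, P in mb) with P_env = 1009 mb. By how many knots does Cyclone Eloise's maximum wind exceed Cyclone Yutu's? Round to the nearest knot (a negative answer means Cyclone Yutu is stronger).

Cyclone Eloise: ΔP = 77; V ≈ 5.8 × 77^0.641 ≈ 93.90 kt.
Cyclone Yutu: ΔP = 54; V ≈ 5.8 × 54^0.641 ≈ 74.80 kt.
Difference ≈ 93.90 − 74.80 = 19.10 → 19 kt.

19 kt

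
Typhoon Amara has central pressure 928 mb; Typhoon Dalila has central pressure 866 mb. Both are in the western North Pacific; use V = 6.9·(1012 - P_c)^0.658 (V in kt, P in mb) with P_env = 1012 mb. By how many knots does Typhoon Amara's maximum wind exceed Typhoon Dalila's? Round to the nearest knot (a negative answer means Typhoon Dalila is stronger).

-56 kt

Typhoon Amara: ΔP = 84; V ≈ 6.9 × 84^0.658 ≈ 127.36 kt.
Typhoon Dalila: ΔP = 146; V ≈ 6.9 × 146^0.658 ≈ 183.23 kt.
Difference ≈ 127.36 − 183.23 = -55.87 → -56 kt.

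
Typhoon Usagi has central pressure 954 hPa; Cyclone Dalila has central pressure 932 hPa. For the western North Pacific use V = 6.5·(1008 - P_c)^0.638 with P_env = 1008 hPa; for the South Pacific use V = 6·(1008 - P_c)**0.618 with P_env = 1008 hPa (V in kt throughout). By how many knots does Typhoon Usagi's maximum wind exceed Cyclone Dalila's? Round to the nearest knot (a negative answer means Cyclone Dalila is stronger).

-4 kt

Typhoon Usagi: ΔP = 54; V ≈ 6.5 × 54^0.638 ≈ 82.83 kt.
Cyclone Dalila: ΔP = 76; V ≈ 6 × 76^0.618 ≈ 87.20 kt.
Difference ≈ 82.83 − 87.20 = -4.37 → -4 kt.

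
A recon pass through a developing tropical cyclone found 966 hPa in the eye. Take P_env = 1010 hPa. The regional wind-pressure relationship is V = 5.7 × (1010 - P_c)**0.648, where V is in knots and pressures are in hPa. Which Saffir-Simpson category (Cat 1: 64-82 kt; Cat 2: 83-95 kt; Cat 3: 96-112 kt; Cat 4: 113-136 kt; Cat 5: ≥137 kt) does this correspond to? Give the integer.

ΔP = 1010 − 966 = 44 hPa.
V ≈ 5.7 × 44^0.648 = 5.7 × 11.61 ≈ 66 kt.
66 kt falls in the Category 1 band.

1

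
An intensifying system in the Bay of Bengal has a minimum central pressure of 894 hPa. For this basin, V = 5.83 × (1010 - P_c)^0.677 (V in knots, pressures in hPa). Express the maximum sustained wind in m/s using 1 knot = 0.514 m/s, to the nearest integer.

ΔP = 1010 − 894 = 116 hPa.
V ≈ 5.83 × 116^0.677 = 5.83 × 24.983 ≈ 145.649 kt.
145.649 × 0.514 ≈ 74.86 m/s → 75 m/s.

75 m/s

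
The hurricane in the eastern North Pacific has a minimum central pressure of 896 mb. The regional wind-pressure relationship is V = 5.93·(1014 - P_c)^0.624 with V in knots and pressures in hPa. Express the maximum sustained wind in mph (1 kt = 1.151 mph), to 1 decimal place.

ΔP = 1014 − 896 = 118 mb.
V ≈ 5.93 × 118^0.624 = 5.93 × 19.627 ≈ 116.388 kt.
116.388 × 1.151 ≈ 133.96 mph → 134.0 mph.

134.0 mph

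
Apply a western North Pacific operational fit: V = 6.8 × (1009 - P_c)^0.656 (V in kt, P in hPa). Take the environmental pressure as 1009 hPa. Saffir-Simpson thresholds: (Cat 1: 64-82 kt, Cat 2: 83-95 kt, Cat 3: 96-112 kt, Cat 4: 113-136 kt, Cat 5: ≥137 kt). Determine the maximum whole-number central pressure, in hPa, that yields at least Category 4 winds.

Category 4 begins at V = 113 kt.
Required ΔP = (113/6.8)^(1/0.656) = 16.618^1.524 ≈ 72.55 hPa.
P_c ≤ 1009 − 72.55 = 936.45, so the highest integer P_c is 936 hPa.

936 hPa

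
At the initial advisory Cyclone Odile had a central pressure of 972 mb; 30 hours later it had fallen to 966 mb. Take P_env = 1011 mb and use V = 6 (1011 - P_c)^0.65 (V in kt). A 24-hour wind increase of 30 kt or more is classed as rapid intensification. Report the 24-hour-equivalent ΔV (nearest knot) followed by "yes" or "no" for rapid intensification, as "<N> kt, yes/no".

V₁: ΔP = 39, V ≈ 6 × 39^0.65 ≈ 64.91 kt.
V₂: ΔP = 45, V ≈ 6 × 45^0.65 ≈ 71.24 kt.
ΔV over 30 h = 6.33 kt → 24 h equivalent = 6.33 × 24/30 ≈ 5.06 kt.
5 kt < 30 kt ⇒ not rapid intensification.

5 kt, no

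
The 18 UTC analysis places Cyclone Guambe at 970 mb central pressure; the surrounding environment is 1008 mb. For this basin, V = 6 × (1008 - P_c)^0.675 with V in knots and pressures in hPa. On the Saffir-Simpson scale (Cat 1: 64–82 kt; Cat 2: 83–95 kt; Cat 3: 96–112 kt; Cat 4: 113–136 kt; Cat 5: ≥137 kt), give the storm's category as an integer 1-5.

ΔP = 1008 − 970 = 38 mb.
V ≈ 6 × 38^0.675 = 6 × 11.65 ≈ 70 kt.
70 kt falls in the Category 1 band.

1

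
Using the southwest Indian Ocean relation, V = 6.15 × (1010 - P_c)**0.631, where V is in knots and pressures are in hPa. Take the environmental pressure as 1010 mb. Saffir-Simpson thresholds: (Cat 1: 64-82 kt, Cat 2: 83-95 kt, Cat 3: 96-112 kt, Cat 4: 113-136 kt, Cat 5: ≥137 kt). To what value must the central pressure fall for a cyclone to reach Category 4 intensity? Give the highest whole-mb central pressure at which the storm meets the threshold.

Category 4 begins at V = 113 kt.
Required ΔP = (113/6.15)^(1/0.631) = 18.374^1.585 ≈ 100.81 mb.
P_c ≤ 1010 − 100.81 = 909.19, so the highest integer P_c is 909 mb.

909 mb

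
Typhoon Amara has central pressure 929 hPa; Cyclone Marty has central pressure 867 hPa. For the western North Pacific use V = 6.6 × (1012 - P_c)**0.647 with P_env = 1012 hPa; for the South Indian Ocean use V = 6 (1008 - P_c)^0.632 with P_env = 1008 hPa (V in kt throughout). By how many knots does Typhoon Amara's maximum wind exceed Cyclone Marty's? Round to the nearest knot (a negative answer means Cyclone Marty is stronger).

-22 kt

Typhoon Amara: ΔP = 83; V ≈ 6.6 × 83^0.647 ≈ 115.13 kt.
Cyclone Marty: ΔP = 141; V ≈ 6 × 141^0.632 ≈ 136.92 kt.
Difference ≈ 115.13 − 136.92 = -21.79 → -22 kt.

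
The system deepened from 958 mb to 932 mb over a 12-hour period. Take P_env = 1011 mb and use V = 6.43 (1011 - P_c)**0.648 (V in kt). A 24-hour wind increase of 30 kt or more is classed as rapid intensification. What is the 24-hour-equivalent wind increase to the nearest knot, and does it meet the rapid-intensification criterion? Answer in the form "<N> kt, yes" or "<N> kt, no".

50 kt, yes

V₁: ΔP = 53, V ≈ 6.43 × 53^0.648 ≈ 84.24 kt.
V₂: ΔP = 79, V ≈ 6.43 × 79^0.648 ≈ 109.11 kt.
ΔV over 12 h = 24.87 kt → 24 h equivalent = 24.87 × 24/12 ≈ 49.74 kt.
50 kt ≥ 30 kt ⇒ rapid intensification.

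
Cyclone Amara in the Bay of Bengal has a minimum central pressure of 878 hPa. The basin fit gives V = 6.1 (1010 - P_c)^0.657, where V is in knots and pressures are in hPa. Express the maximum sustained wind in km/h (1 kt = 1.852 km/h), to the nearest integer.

ΔP = 1010 − 878 = 132 hPa.
V ≈ 6.1 × 132^0.657 = 6.1 × 24.730 ≈ 150.851 kt.
150.851 × 1.852 ≈ 279.38 km/h → 279 km/h.

279 km/h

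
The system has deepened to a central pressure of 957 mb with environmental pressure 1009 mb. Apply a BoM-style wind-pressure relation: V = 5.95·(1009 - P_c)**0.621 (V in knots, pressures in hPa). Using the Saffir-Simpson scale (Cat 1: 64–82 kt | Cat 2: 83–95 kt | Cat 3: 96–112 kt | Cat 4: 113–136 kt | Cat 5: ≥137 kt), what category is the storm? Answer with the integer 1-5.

ΔP = 1009 − 957 = 52 mb.
V ≈ 5.95 × 52^0.621 = 5.95 × 11.63 ≈ 69 kt.
69 kt falls in the Category 1 band.

1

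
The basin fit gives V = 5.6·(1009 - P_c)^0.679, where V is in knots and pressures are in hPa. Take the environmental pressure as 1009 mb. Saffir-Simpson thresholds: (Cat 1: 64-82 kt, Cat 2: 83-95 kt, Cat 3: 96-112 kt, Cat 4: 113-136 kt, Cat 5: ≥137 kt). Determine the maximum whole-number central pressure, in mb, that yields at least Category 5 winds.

898 mb

Category 5 begins at V = 137 kt.
Required ΔP = (137/5.6)^(1/0.679) = 24.464^1.473 ≈ 110.91 mb.
P_c ≤ 1009 − 110.91 = 898.09, so the highest integer P_c is 898 mb.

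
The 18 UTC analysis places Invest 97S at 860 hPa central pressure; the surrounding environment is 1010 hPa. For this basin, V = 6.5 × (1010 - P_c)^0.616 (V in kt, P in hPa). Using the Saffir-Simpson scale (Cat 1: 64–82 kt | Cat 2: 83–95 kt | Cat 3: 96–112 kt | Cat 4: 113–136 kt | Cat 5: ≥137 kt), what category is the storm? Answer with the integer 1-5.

5

ΔP = 1010 − 860 = 150 hPa.
V ≈ 6.5 × 150^0.616 = 6.5 × 21.90 ≈ 142 kt.
142 kt falls in the Category 5 band.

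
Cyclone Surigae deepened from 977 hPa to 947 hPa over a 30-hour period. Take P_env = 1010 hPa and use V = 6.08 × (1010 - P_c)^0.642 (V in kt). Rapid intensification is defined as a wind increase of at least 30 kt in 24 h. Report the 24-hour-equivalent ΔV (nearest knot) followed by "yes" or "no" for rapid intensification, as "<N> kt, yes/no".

24 kt, no

V₁: ΔP = 33, V ≈ 6.08 × 33^0.642 ≈ 57.38 kt.
V₂: ΔP = 63, V ≈ 6.08 × 63^0.642 ≈ 86.91 kt.
ΔV over 30 h = 29.53 kt → 24 h equivalent = 29.53 × 24/30 ≈ 23.62 kt.
24 kt < 30 kt ⇒ not rapid intensification.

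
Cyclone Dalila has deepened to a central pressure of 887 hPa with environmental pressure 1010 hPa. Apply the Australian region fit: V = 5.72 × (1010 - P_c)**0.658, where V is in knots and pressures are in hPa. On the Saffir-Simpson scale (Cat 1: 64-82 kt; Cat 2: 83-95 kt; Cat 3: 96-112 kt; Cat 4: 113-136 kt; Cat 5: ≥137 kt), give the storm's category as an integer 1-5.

4

ΔP = 1010 − 887 = 123 hPa.
V ≈ 5.72 × 123^0.658 = 5.72 × 23.72 ≈ 136 kt.
136 kt falls in the Category 4 band.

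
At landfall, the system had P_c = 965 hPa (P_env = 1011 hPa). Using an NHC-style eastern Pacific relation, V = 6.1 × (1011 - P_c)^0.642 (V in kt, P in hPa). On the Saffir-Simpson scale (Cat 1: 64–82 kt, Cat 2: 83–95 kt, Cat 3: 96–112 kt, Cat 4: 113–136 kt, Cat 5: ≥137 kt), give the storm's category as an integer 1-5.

ΔP = 1011 − 965 = 46 hPa.
V ≈ 6.1 × 46^0.642 = 6.1 × 11.68 ≈ 71 kt.
71 kt falls in the Category 1 band.

1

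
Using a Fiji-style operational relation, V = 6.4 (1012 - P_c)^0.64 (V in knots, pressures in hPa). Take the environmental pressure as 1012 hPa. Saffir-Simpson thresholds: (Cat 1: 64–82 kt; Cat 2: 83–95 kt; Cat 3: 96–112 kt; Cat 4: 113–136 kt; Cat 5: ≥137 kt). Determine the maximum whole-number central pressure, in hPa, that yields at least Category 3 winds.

943 hPa

Category 3 begins at V = 96 kt.
Required ΔP = (96/6.4)^(1/0.64) = 15.000^1.562 ≈ 68.81 hPa.
P_c ≤ 1012 − 68.81 = 943.19, so the highest integer P_c is 943 hPa.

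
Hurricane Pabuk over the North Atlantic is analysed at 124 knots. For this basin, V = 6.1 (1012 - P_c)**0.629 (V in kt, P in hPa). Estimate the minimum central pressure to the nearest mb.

892 mb

ΔP = (V / 6.1)^(1/0.629) = (124/6.1)^1.590.
124/6.1 = 20.328; 20.328^1.590 ≈ 120.13 mb.
P_c = 1012 − 120.13 = 891.87 ≈ 892 mb.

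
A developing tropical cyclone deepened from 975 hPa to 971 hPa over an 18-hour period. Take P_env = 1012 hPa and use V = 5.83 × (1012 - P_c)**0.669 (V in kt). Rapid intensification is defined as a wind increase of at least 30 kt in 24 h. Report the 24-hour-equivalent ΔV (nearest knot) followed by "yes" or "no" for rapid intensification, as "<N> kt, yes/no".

V₁: ΔP = 37, V ≈ 5.83 × 37^0.669 ≈ 65.28 kt.
V₂: ΔP = 41, V ≈ 5.83 × 41^0.669 ≈ 69.92 kt.
ΔV over 18 h = 4.64 kt → 24 h equivalent = 4.64 × 24/18 ≈ 6.19 kt.
6 kt < 30 kt ⇒ not rapid intensification.

6 kt, no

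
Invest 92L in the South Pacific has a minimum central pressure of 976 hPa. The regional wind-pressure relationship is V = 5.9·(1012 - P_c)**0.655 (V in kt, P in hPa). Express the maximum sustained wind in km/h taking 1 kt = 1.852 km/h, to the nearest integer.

114 km/h

ΔP = 1012 − 976 = 36 hPa.
V ≈ 5.9 × 36^0.655 = 5.9 × 10.456 ≈ 61.692 kt.
61.692 × 1.852 ≈ 114.25 km/h → 114 km/h.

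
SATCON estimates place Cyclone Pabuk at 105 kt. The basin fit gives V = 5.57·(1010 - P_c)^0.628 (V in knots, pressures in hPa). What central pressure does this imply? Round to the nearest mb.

903 mb

ΔP = (V / 5.57)^(1/0.628) = (105/5.57)^1.592.
105/5.57 = 18.851; 18.851^1.592 ≈ 107.35 mb.
P_c = 1010 − 107.35 = 902.65 ≈ 903 mb.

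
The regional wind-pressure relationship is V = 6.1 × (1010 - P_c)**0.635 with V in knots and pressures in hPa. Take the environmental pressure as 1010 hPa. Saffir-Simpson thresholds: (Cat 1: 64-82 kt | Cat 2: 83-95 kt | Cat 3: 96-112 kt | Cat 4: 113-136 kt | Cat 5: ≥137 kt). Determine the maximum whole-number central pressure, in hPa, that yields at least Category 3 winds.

Category 3 begins at V = 96 kt.
Required ΔP = (96/6.1)^(1/0.635) = 15.738^1.575 ≈ 76.73 hPa.
P_c ≤ 1010 − 76.73 = 933.27, so the highest integer P_c is 933 hPa.

933 hPa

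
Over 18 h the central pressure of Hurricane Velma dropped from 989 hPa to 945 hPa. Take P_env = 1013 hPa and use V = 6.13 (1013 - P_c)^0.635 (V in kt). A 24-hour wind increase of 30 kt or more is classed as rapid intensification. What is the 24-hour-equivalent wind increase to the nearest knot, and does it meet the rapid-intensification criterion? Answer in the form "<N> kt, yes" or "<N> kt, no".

58 kt, yes

V₁: ΔP = 24, V ≈ 6.13 × 24^0.635 ≈ 46.12 kt.
V₂: ΔP = 68, V ≈ 6.13 × 68^0.635 ≈ 89.35 kt.
ΔV over 18 h = 43.23 kt → 24 h equivalent = 43.23 × 24/18 ≈ 57.64 kt.
58 kt ≥ 30 kt ⇒ rapid intensification.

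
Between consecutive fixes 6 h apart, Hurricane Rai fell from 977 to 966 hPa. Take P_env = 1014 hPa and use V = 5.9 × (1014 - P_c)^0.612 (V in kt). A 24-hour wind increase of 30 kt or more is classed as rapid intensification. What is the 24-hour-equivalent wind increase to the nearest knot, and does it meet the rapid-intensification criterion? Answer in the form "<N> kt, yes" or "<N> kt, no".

V₁: ΔP = 37, V ≈ 5.9 × 37^0.612 ≈ 53.78 kt.
V₂: ΔP = 48, V ≈ 5.9 × 48^0.612 ≈ 63.06 kt.
ΔV over 6 h = 9.28 kt → 24 h equivalent = 9.28 × 24/6 ≈ 37.12 kt.
37 kt ≥ 30 kt ⇒ rapid intensification.

37 kt, yes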